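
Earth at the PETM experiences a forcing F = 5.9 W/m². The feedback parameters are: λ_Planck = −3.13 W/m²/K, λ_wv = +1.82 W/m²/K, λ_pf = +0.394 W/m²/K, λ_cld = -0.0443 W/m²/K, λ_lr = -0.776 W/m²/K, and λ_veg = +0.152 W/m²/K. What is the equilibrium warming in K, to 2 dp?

Net feedback parameter λ = (−3.13) + (+1.82) + (+0.394) + (-0.0443) + (-0.776) + (+0.152) = -1.5843 W/m²/K.
ΔT = −F/λ = −5.9/(-1.5843) = 3.72 K.

3.72 K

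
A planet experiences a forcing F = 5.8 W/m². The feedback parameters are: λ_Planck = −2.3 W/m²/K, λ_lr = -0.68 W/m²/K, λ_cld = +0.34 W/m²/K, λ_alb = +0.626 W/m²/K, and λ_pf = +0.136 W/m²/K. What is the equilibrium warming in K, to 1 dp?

3.1 K

Net feedback parameter λ = (−2.3) + (-0.68) + (+0.34) + (+0.626) + (+0.136) = -1.878 W/m²/K.
ΔT = −F/λ = −5.8/(-1.878) = 3.1 K.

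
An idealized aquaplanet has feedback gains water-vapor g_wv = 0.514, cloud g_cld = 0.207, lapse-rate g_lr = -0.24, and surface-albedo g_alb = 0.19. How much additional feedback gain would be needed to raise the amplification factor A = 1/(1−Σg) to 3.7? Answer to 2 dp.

Current total gain = 0.671.
Target gain for A = 3.7: g* = 1 − 1/3.7 = 0.7297.
Additional gain needed = 0.7297 − 0.671 = 0.06.

0.06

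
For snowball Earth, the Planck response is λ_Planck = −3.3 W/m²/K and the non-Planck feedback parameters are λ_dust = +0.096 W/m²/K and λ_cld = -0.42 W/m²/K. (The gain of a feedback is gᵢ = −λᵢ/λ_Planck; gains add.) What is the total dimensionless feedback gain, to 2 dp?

Convert to gains: g_dust = 0.096/3.3 = 0.02909; g_cld = -0.42/3.3 = -0.1273.
Total gain g = -0.09821.

-0.10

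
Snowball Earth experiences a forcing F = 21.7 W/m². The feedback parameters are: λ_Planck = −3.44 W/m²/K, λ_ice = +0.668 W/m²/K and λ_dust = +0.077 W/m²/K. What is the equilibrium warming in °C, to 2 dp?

Net feedback parameter λ = (−3.44) + (+0.668) + (+0.077) = -2.695 W/m²/K.
ΔT = −F/λ = −21.7/(-2.695) = 8.05 °C.

8.05 °C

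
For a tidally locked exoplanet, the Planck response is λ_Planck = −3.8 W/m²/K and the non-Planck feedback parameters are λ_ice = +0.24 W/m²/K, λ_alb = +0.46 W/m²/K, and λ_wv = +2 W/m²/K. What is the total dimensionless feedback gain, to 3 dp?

Convert to gains: g_ice = 0.24/3.8 = 0.06316; g_alb = 0.46/3.8 = 0.1211; g_wv = 2/3.8 = 0.5263.
Total gain g = 0.71056.

0.711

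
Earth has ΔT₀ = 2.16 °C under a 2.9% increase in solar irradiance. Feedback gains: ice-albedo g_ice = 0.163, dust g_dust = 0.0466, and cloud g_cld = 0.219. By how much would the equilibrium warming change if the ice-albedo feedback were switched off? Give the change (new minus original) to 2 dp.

Original: g = 0.4286, ΔT = 2.16/(1−0.4286) = 3.7802 °C.
Without ice-albedo: g' = 0.2656, ΔT' = 2.16/(1−0.2656) = 2.9412 °C.
Change = 2.9412 − 3.7802 = -0.84 °C.

-0.84 °C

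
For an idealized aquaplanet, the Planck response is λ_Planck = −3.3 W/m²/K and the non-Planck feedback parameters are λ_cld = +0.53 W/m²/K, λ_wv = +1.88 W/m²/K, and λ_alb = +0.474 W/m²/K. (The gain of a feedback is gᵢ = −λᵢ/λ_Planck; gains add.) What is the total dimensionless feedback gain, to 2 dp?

Convert to gains: g_cld = 0.53/3.3 = 0.1606; g_wv = 1.88/3.3 = 0.5697; g_alb = 0.474/3.3 = 0.1436.
Total gain g = 0.8739.

0.87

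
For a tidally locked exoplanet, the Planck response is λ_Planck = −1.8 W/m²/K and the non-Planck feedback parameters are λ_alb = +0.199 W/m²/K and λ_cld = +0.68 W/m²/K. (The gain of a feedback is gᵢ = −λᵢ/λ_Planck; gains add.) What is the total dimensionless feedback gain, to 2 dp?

Convert to gains: g_alb = 0.199/1.8 = 0.1106; g_cld = 0.68/1.8 = 0.3778.
Total gain g = 0.4884.

0.49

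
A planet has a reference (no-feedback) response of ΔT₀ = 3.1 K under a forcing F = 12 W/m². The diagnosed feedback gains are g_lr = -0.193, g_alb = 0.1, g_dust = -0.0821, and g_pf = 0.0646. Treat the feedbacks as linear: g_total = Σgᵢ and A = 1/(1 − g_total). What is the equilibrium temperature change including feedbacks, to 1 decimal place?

Total gain g = -0.193 + 0.1 − 0.0821 + 0.0646 = -0.1105.
Amplification A = 1/(1 + 0.1105) = 0.9005.
ΔT = 3.1 × 0.9005 = 2.8 K.

2.8 K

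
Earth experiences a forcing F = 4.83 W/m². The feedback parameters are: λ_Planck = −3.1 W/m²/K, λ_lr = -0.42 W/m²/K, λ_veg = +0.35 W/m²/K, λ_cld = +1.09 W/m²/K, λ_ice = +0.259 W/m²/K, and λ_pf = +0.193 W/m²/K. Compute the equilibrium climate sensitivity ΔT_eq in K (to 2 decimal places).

Net feedback parameter λ = (−3.1) + (-0.42) + (+0.35) + (+1.09) + (+0.259) + (+0.193) = -1.628 W/m²/K.
ΔT = −F/λ = −4.83/(-1.628) = 2.97 K.

2.97 K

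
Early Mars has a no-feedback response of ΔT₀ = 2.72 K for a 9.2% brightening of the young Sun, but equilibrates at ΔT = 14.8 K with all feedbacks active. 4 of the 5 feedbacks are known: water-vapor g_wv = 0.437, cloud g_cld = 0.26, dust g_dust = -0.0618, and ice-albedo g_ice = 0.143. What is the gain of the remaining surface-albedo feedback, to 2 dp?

Amplification A = ΔT/ΔT₀ = 14.8/2.72 = 5.441.
Total gain g = 1 − 1/A = 1 − 1/5.441 = 0.8162.
Known gains sum to 0.437 + 0.26 − 0.0618 + 0.143 = 0.7782.
g_alb = 0.8162 − 0.7782 = 0.04.

0.04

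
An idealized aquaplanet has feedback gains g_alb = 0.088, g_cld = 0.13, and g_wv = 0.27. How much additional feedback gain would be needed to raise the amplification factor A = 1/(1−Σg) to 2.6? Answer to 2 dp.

0.13

Current total gain = 0.488.
Target gain for A = 2.6: g* = 1 − 1/2.6 = 0.6154.
Additional gain needed = 0.6154 − 0.488 = 0.13.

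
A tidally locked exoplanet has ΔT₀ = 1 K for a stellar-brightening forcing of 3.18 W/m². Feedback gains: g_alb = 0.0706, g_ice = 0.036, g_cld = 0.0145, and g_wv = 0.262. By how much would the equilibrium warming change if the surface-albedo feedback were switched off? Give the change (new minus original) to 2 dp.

Original: g = 0.3831, ΔT = 1/(1−0.3831) = 1.6210 K.
Without surface-albedo: g' = 0.3125, ΔT' = 1/(1−0.3125) = 1.4545 K.
Change = 1.4545 − 1.6210 = -0.17 K.

-0.17 K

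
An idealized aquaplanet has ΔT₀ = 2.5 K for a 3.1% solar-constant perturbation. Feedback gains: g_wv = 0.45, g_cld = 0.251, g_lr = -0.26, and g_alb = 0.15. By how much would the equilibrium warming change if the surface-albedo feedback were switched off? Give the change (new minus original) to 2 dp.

Original: g = 0.591, ΔT = 2.5/(1−0.591) = 6.1125 K.
Without surface-albedo: g' = 0.441, ΔT' = 2.5/(1−0.441) = 4.4723 K.
Change = 4.4723 − 6.1125 = -1.64 K.

-1.64 K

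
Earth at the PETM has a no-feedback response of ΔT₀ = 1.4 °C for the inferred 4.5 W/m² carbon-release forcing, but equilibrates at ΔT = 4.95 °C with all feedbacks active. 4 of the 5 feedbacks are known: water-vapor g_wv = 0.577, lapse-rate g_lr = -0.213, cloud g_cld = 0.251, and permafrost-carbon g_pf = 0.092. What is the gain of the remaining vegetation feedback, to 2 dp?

0.01

Amplification A = ΔT/ΔT₀ = 4.95/1.4 = 3.536.
Total gain g = 1 − 1/A = 1 − 1/3.536 = 0.7172.
Known gains sum to 0.577 − 0.213 + 0.251 + 0.092 = 0.707.
g_veg = 0.7172 − 0.707 = 0.01.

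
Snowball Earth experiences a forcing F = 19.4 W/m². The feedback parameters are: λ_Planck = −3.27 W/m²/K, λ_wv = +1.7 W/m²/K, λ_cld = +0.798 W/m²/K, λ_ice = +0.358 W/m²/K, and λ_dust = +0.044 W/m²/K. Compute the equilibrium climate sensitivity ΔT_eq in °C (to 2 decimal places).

52.43 °C

Net feedback parameter λ = (−3.27) + (+1.7) + (+0.798) + (+0.358) + (+0.044) = -0.37 W/m²/K.
ΔT = −F/λ = −19.4/(-0.37) = 52.43 °C.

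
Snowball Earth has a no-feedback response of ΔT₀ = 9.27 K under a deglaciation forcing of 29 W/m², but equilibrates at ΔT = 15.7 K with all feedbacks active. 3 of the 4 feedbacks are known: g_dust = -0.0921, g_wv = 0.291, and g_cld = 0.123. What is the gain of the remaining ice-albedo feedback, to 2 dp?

Amplification A = ΔT/ΔT₀ = 15.7/9.27 = 1.694.
Total gain g = 1 − 1/A = 1 − 1/1.694 = 0.4097.
Known gains sum to -0.0921 + 0.291 + 0.123 = 0.3219.
g_ice = 0.4097 − 0.3219 = 0.09.

0.09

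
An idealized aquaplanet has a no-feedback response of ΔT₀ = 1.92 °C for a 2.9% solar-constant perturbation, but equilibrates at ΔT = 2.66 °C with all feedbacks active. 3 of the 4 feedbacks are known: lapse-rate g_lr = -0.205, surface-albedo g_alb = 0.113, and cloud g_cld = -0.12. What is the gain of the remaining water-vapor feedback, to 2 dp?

Amplification A = ΔT/ΔT₀ = 2.66/1.92 = 1.385.
Total gain g = 1 − 1/A = 1 − 1/1.385 = 0.278.
Known gains sum to -0.205 + 0.113 − 0.12 = -0.212.
g_wv = 0.278 + 0.212 = 0.49.

0.49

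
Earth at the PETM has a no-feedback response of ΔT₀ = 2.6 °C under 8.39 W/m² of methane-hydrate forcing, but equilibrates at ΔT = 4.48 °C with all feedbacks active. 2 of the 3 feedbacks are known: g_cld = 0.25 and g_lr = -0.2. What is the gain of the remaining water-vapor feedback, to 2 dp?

Amplification A = ΔT/ΔT₀ = 4.48/2.6 = 1.723.
Total gain g = 1 − 1/A = 1 − 1/1.723 = 0.4196.
Known gains sum to 0.25 − 0.2 = 0.05.
g_wv = 0.4196 − 0.05 = 0.37.

0.37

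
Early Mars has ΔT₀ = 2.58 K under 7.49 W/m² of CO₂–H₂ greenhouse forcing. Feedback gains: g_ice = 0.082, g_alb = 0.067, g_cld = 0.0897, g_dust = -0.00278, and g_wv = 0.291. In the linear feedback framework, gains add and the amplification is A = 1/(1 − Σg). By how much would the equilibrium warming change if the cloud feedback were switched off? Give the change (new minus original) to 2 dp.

Original: g = 0.52692, ΔT = 2.58/(1−0.52692) = 5.4536 K.
Without cloud: g' = 0.43722, ΔT' = 2.58/(1−0.43722) = 4.5844 K.
Change = 4.5844 − 5.4536 = -0.87 K.

-0.87 K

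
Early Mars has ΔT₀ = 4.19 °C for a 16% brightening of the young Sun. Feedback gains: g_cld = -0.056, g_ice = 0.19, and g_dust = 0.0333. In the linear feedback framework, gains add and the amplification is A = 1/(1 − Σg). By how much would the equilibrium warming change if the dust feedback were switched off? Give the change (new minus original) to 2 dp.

-0.19 °C

Original: g = 0.1673, ΔT = 4.19/(1−0.1673) = 5.0318 °C.
Without dust: g' = 0.134, ΔT' = 4.19/(1−0.134) = 4.8383 °C.
Change = 4.8383 − 5.0318 = -0.19 °C.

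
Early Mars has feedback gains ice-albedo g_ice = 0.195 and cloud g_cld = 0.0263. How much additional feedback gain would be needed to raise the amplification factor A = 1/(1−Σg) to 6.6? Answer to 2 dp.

Current total gain = 0.2213.
Target gain for A = 6.6: g* = 1 − 1/6.6 = 0.8485.
Additional gain needed = 0.8485 − 0.2213 = 0.63.

0.63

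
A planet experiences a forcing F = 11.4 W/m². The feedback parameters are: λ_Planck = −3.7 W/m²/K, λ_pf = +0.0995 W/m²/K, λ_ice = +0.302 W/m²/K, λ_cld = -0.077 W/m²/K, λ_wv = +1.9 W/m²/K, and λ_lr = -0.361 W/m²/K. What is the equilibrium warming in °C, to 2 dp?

Net feedback parameter λ = (−3.7) + (+0.0995) + (+0.302) + (-0.077) + (+1.9) + (-0.361) = -1.8365 W/m²/K.
ΔT = −F/λ = −11.4/(-1.8365) = 6.21 °C.

6.21 °C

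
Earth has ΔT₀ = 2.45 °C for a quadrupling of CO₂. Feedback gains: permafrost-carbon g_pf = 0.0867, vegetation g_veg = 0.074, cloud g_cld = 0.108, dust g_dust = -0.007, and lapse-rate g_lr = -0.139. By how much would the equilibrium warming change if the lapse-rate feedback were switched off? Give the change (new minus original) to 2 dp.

0.53 °C

Original: g = 0.1227, ΔT = 2.45/(1−0.1227) = 2.7927 °C.
Without lapse-rate: g' = 0.2617, ΔT' = 2.45/(1−0.2617) = 3.3184 °C.
Change = 3.3184 − 2.7927 = 0.53 °C.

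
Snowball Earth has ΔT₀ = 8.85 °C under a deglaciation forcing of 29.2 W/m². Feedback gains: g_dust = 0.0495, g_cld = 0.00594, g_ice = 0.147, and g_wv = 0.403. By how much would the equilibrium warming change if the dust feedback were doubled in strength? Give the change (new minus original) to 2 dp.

Original: g = 0.60544, ΔT = 8.85/(1−0.60544) = 22.4300 °C.
With doubled dust: g' = 0.65494, ΔT' = 8.85/(1−0.65494) = 25.6477 °C.
Change = 25.6477 − 22.4300 = 3.22 °C.

3.22 °C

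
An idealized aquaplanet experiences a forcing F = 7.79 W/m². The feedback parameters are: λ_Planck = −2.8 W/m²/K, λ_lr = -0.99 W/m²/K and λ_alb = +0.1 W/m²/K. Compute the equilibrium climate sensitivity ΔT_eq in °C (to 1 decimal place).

2.1 °C

Net feedback parameter λ = (−2.8) + (-0.99) + (+0.1) = -3.69 W/m²/K.
ΔT = −F/λ = −7.79/(-3.69) = 2.1 °C.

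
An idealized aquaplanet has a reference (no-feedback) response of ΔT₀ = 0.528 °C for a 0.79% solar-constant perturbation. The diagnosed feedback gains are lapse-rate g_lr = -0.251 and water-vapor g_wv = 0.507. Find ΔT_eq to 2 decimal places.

0.71 °C

Total gain g = -0.251 + 0.507 = 0.256.
Amplification A = 1/(1 − 0.256) = 1.344.
ΔT = 0.528 × 1.344 = 0.71 °C.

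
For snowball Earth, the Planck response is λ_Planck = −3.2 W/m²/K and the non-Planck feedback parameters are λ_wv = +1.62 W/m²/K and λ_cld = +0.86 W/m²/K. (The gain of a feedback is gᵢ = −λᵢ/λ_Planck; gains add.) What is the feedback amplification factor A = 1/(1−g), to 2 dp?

4.44

Convert to gains: g_wv = 1.62/3.2 = 0.5062; g_cld = 0.86/3.2 = 0.2687.
Total gain g = 0.7749.
A = 1/(1 − 0.7749) = 4.44.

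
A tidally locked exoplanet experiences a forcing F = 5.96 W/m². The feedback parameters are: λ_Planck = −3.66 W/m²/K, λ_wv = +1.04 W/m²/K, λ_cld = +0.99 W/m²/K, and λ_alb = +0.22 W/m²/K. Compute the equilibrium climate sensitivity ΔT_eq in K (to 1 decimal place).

Net feedback parameter λ = (−3.66) + (+1.04) + (+0.99) + (+0.22) = -1.41 W/m²/K.
ΔT = −F/λ = −5.96/(-1.41) = 4.2 K.

4.2 K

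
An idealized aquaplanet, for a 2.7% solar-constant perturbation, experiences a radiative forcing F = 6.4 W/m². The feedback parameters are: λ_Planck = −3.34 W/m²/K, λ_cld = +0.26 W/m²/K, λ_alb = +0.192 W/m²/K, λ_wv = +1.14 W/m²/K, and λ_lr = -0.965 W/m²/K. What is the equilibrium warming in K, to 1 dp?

Net feedback parameter λ = (−3.34) + (+0.26) + (+0.192) + (+1.14) + (-0.965) = -2.713 W/m²/K.
ΔT = −F/λ = −6.4/(-2.713) = 2.4 K.

2.4 K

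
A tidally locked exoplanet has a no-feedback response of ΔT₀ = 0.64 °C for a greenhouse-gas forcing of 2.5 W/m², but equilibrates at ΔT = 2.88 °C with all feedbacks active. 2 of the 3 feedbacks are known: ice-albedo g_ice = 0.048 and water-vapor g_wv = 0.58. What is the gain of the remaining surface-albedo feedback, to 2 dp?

0.15

Amplification A = ΔT/ΔT₀ = 2.88/0.64 = 4.5.
Total gain g = 1 − 1/A = 1 − 1/4.5 = 0.7778.
Known gains sum to 0.048 + 0.58 = 0.628.
g_alb = 0.7778 − 0.628 = 0.15.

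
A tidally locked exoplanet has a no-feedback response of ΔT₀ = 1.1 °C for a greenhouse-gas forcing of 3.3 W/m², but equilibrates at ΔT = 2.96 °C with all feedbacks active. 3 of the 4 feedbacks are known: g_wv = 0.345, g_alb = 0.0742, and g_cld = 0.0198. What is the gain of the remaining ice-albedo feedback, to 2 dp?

0.19

Amplification A = ΔT/ΔT₀ = 2.96/1.1 = 2.691.
Total gain g = 1 − 1/A = 1 − 1/2.691 = 0.6284.
Known gains sum to 0.345 + 0.0742 + 0.0198 = 0.439.
g_ice = 0.6284 − 0.439 = 0.19.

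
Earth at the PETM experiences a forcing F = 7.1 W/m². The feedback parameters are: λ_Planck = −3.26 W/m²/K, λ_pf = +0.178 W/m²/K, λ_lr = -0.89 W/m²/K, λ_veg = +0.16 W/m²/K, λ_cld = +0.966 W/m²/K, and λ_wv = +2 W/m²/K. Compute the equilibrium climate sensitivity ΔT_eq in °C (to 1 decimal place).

Net feedback parameter λ = (−3.26) + (+0.178) + (-0.89) + (+0.16) + (+0.966) + (+2) = -0.846 W/m²/K.
ΔT = −F/λ = −7.1/(-0.846) = 8.4 °C.

8.4 °C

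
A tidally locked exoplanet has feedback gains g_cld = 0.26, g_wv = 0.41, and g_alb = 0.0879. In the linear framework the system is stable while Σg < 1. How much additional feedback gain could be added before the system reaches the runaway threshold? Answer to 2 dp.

Current total gain = 0.26 + 0.41 + 0.0879 = 0.7579.
Margin to runaway = 1 − 0.7579 = 0.24.

0.24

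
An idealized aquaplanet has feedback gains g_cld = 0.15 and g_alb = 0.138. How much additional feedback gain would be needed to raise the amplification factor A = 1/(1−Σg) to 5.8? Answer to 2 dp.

0.54

Current total gain = 0.288.
Target gain for A = 5.8: g* = 1 − 1/5.8 = 0.8276.
Additional gain needed = 0.8276 − 0.288 = 0.54.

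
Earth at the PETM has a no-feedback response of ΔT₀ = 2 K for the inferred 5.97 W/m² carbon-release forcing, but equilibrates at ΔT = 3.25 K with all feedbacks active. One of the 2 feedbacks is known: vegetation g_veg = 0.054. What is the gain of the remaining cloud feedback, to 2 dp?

Amplification A = ΔT/ΔT₀ = 3.25/2 = 1.625.
Total gain g = 1 − 1/A = 1 − 1/1.625 = 0.3846.
The known gain is 0.054.
g_cld = 0.3846 − 0.054 = 0.33.

0.33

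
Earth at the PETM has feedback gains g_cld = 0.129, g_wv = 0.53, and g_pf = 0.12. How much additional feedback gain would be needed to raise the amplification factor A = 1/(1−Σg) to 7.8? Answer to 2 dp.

0.09

Current total gain = 0.779.
Target gain for A = 7.8: g* = 1 − 1/7.8 = 0.8718.
Additional gain needed = 0.8718 − 0.779 = 0.09.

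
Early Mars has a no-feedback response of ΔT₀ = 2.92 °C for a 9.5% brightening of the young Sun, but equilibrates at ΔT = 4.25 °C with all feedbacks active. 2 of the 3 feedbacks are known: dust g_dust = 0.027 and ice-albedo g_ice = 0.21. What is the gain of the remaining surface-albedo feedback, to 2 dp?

0.08

Amplification A = ΔT/ΔT₀ = 4.25/2.92 = 1.455.
Total gain g = 1 − 1/A = 1 − 1/1.455 = 0.3127.
Known gains sum to 0.027 + 0.21 = 0.237.
g_alb = 0.3127 − 0.237 = 0.08.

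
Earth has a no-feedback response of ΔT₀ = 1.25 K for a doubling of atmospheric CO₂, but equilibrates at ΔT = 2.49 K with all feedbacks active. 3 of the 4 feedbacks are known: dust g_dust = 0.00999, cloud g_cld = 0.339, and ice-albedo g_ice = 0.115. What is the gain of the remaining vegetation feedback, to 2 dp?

0.03

Amplification A = ΔT/ΔT₀ = 2.49/1.25 = 1.992.
Total gain g = 1 − 1/A = 1 − 1/1.992 = 0.498.
Known gains sum to 0.00999 + 0.339 + 0.115 = 0.46399.
g_veg = 0.498 − 0.46399 = 0.03.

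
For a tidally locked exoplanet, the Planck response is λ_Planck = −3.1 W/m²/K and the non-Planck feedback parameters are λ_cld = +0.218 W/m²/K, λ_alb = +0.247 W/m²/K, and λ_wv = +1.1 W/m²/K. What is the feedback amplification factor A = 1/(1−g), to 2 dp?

Convert to gains: g_cld = 0.218/3.1 = 0.07032; g_alb = 0.247/3.1 = 0.07968; g_wv = 1.1/3.1 = 0.3548.
Total gain g = 0.5048.
A = 1/(1 − 0.5048) = 2.02.

2.02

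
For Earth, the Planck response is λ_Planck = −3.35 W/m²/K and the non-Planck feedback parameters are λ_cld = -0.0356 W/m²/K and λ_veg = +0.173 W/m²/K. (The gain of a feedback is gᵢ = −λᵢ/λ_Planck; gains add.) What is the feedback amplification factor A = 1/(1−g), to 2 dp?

Convert to gains: g_cld = -0.0356/3.35 = -0.01063; g_veg = 0.173/3.35 = 0.05164.
Total gain g = 0.04101.
A = 1/(1 − 0.04101) = 1.04.

1.04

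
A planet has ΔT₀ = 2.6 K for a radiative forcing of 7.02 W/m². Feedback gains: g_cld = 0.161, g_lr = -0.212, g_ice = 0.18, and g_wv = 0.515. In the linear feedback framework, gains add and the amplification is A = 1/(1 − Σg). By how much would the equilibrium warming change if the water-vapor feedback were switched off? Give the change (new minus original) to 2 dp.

-4.32 K

Original: g = 0.644, ΔT = 2.6/(1−0.644) = 7.3034 K.
Without water-vapor: g' = 0.129, ΔT' = 2.6/(1−0.129) = 2.9851 K.
Change = 2.9851 − 7.3034 = -4.32 K.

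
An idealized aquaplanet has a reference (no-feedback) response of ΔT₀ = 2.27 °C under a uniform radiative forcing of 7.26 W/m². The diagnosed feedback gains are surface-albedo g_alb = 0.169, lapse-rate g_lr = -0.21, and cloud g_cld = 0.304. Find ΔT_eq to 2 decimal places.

3.08 °C

Total gain g = 0.169 − 0.21 + 0.304 = 0.263.
Amplification A = 1/(1 − 0.263) = 1.357.
ΔT = 2.27 × 1.357 = 3.08 °C.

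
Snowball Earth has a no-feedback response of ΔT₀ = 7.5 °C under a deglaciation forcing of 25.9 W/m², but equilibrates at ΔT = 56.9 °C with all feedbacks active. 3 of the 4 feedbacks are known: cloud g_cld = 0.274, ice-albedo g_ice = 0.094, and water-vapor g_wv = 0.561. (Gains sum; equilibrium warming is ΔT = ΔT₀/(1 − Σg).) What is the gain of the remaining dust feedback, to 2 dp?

Amplification A = ΔT/ΔT₀ = 56.9/7.5 = 7.587.
Total gain g = 1 − 1/A = 1 − 1/7.587 = 0.8682.
Known gains sum to 0.274 + 0.094 + 0.561 = 0.929.
g_dust = 0.8682 − 0.929 = -0.06.

-0.06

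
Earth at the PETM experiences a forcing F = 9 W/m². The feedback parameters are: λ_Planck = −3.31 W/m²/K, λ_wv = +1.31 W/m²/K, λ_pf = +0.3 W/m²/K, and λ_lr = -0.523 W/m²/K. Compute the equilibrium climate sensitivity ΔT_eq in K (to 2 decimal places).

Net feedback parameter λ = (−3.31) + (+1.31) + (+0.3) + (-0.523) = -2.223 W/m²/K.
ΔT = −F/λ = −9/(-2.223) = 4.05 K.

4.05 K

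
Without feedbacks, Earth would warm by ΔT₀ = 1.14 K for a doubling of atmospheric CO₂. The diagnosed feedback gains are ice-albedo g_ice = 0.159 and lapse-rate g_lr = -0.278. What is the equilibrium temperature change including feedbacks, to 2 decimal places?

Total gain g = 0.159 − 0.278 = -0.119.
Amplification A = 1/(1 + 0.119) = 0.8937.
ΔT = 1.14 × 0.8937 = 1.02 K.

1.02 K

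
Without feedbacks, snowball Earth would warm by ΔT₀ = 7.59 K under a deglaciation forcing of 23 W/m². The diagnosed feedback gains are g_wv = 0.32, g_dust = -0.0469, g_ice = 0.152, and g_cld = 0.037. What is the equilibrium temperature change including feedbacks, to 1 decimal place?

14.1 K

Total gain g = 0.32 − 0.0469 + 0.152 + 0.037 = 0.4621.
Amplification A = 1/(1 − 0.4621) = 1.859.
ΔT = 7.59 × 1.859 = 14.1 K.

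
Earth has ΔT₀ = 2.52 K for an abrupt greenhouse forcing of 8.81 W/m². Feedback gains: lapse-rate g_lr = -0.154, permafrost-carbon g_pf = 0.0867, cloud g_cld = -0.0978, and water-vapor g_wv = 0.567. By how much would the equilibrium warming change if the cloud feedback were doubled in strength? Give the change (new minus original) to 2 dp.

Original: g = 0.4019, ΔT = 2.52/(1−0.4019) = 4.2133 K.
With doubled cloud: g' = 0.3041, ΔT' = 2.52/(1−0.3041) = 3.6212 K.
Change = 3.6212 − 4.2133 = -0.59 K.

-0.59 K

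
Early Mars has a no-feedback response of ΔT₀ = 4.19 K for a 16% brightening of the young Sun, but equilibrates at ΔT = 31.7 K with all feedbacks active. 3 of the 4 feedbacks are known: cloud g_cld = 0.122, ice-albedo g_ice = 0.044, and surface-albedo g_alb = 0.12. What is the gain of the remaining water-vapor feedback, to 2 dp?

0.58

Amplification A = ΔT/ΔT₀ = 31.7/4.19 = 7.566.
Total gain g = 1 − 1/A = 1 − 1/7.566 = 0.8678.
Known gains sum to 0.122 + 0.044 + 0.12 = 0.286.
g_wv = 0.8678 − 0.286 = 0.58.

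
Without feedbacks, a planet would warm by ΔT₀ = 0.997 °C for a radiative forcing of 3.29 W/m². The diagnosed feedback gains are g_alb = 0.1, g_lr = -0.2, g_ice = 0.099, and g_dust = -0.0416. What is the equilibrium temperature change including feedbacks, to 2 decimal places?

Total gain g = 0.1 − 0.2 + 0.099 − 0.0416 = -0.0426.
Amplification A = 1/(1 + 0.0426) = 0.9591.
ΔT = 0.997 × 0.9591 = 0.96 °C.

0.96 °C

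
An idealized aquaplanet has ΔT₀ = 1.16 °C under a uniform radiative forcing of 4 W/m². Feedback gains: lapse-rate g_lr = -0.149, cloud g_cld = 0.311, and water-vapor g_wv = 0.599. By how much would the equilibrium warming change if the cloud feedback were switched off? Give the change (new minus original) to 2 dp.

-2.74 °C

Original: g = 0.761, ΔT = 1.16/(1−0.761) = 4.8536 °C.
Without cloud: g' = 0.45, ΔT' = 1.16/(1−0.45) = 2.1091 °C.
Change = 2.1091 − 4.8536 = -2.74 °C.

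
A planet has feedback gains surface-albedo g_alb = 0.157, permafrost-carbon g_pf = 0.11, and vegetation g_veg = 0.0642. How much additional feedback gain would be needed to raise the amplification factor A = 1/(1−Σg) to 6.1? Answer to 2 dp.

Current total gain = 0.3312.
Target gain for A = 6.1: g* = 1 − 1/6.1 = 0.8361.
Additional gain needed = 0.8361 − 0.3312 = 0.50.

0.50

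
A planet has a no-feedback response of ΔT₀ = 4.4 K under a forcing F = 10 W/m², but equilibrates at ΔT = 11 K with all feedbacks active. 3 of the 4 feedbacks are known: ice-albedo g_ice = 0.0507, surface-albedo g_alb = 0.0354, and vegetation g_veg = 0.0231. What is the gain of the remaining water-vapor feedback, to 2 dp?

Amplification A = ΔT/ΔT₀ = 11/4.4 = 2.5.
Total gain g = 1 − 1/A = 1 − 1/2.5 = 0.6.
Known gains sum to 0.0507 + 0.0354 + 0.0231 = 0.1092.
g_wv = 0.6 − 0.1092 = 0.49.

0.49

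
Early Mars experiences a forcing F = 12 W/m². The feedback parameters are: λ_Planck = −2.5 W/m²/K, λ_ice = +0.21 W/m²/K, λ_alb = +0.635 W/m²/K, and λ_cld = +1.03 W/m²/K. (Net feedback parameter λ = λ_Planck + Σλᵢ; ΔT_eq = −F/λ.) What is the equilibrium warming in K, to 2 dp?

Net feedback parameter λ = (−2.5) + (+0.21) + (+0.635) + (+1.03) = -0.625 W/m²/K.
ΔT = −F/λ = −12/(-0.625) = 19.20 K.

19.20 K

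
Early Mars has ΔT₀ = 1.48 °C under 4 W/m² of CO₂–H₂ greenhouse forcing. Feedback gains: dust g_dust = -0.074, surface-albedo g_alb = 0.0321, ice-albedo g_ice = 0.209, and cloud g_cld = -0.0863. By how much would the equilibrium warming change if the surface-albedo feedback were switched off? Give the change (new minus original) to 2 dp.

-0.05 °C

Original: g = 0.0808, ΔT = 1.48/(1−0.0808) = 1.6101 °C.
Without surface-albedo: g' = 0.0487, ΔT' = 1.48/(1−0.0487) = 1.5558 °C.
Change = 1.5558 − 1.6101 = -0.05 °C.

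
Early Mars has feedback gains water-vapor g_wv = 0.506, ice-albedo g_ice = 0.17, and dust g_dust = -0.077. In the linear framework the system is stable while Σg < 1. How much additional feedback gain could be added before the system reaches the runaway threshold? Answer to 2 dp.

Current total gain = 0.506 + 0.17 − 0.077 = 0.599.
Margin to runaway = 1 − 0.599 = 0.40.

0.40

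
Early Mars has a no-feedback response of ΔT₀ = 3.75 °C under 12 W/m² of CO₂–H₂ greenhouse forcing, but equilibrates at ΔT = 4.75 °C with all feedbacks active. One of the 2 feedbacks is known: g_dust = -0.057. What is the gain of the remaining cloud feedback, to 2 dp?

0.27

Amplification A = ΔT/ΔT₀ = 4.75/3.75 = 1.267.
Total gain g = 1 − 1/A = 1 − 1/1.267 = 0.2107.
The known gain is -0.057.
g_cld = 0.2107 + 0.057 = 0.27.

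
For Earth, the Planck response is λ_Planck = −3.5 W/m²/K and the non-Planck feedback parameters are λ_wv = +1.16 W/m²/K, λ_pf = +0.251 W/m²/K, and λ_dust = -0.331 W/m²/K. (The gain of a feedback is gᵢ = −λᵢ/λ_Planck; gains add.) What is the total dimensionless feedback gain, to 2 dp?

Convert to gains: g_wv = 1.16/3.5 = 0.3314; g_pf = 0.251/3.5 = 0.07171; g_dust = -0.331/3.5 = -0.09457.
Total gain g = 0.30854.

0.31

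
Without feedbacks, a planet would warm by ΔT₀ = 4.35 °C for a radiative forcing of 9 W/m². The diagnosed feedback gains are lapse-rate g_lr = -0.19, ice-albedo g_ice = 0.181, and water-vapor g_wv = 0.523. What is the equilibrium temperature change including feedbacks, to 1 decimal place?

Total gain g = -0.19 + 0.181 + 0.523 = 0.514.
Amplification A = 1/(1 − 0.514) = 2.058.
ΔT = 4.35 × 2.058 = 9.0 °C.

9.0 °C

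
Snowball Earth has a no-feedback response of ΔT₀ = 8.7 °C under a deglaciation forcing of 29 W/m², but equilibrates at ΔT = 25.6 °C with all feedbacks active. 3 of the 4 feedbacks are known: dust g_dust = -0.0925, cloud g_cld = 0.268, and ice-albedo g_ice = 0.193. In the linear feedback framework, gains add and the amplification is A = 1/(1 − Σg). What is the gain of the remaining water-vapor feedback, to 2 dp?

0.29

Amplification A = ΔT/ΔT₀ = 25.6/8.7 = 2.943.
Total gain g = 1 − 1/A = 1 − 1/2.943 = 0.6602.
Known gains sum to -0.0925 + 0.268 + 0.193 = 0.3685.
g_wv = 0.6602 − 0.3685 = 0.29.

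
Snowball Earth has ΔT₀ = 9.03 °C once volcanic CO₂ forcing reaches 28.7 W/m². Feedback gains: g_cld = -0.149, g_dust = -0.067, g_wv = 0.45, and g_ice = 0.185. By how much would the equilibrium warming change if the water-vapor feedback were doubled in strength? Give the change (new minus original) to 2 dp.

53.39 °C

Original: g = 0.419, ΔT = 9.03/(1−0.419) = 15.5422 °C.
With doubled water-vapor: g' = 0.869, ΔT' = 9.03/(1−0.869) = 68.9313 °C.
Change = 68.9313 − 15.5422 = 53.39 °C.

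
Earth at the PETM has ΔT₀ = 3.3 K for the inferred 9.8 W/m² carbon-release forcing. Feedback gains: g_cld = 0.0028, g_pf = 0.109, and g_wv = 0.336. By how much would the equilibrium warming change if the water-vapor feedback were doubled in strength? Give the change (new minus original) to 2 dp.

9.29 K

Original: g = 0.4478, ΔT = 3.3/(1−0.4478) = 5.9761 K.
With doubled water-vapor: g' = 0.7838, ΔT' = 3.3/(1−0.7838) = 15.2636 K.
Change = 15.2636 − 5.9761 = 9.29 K.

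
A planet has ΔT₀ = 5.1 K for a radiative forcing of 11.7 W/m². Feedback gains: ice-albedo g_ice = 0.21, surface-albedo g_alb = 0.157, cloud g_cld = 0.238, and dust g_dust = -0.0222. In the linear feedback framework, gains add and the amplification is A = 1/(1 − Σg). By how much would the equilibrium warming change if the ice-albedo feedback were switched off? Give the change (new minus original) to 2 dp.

Original: g = 0.5828, ΔT = 5.1/(1−0.5828) = 12.2244 K.
Without ice-albedo: g' = 0.3728, ΔT' = 5.1/(1−0.3728) = 8.1314 K.
Change = 8.1314 − 12.2244 = -4.09 K.

-4.09 K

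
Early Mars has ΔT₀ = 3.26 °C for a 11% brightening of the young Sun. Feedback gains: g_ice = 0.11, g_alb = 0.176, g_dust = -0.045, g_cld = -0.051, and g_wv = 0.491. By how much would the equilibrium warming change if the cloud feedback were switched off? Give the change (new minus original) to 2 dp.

1.94 °C

Original: g = 0.681, ΔT = 3.26/(1−0.681) = 10.2194 °C.
Without cloud: g' = 0.732, ΔT' = 3.26/(1−0.732) = 12.1642 °C.
Change = 12.1642 − 10.2194 = 1.94 °C.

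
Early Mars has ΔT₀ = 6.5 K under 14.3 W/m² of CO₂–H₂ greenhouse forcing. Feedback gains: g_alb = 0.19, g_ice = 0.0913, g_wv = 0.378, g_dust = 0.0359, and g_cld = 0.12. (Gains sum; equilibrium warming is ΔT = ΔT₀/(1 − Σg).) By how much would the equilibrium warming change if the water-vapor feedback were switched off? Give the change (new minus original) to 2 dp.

-23.62 K

Original: g = 0.8152, ΔT = 6.5/(1−0.8152) = 35.1732 K.
Without water-vapor: g' = 0.4372, ΔT' = 6.5/(1−0.4372) = 11.5494 K.
Change = 11.5494 − 35.1732 = -23.62 K.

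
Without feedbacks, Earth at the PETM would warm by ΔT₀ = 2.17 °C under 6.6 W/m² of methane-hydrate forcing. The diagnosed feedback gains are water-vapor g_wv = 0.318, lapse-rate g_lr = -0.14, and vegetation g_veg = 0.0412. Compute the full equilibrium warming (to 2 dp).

2.78 °C

Total gain g = 0.318 − 0.14 + 0.0412 = 0.2192.
Amplification A = 1/(1 − 0.2192) = 1.281.
ΔT = 2.17 × 1.281 = 2.78 °C.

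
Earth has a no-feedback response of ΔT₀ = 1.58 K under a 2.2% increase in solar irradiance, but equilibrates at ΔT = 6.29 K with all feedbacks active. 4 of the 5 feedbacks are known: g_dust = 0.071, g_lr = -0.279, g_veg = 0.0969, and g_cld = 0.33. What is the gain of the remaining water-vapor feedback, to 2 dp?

Amplification A = ΔT/ΔT₀ = 6.29/1.58 = 3.981.
Total gain g = 1 − 1/A = 1 − 1/3.981 = 0.7488.
Known gains sum to 0.071 − 0.279 + 0.0969 + 0.33 = 0.2189.
g_wv = 0.7488 − 0.2189 = 0.53.

0.53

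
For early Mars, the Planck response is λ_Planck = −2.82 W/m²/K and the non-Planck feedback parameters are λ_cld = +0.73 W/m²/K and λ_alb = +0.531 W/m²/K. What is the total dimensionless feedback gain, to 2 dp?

Convert to gains: g_cld = 0.73/2.82 = 0.2589; g_alb = 0.531/2.82 = 0.1883.
Total gain g = 0.4472.

0.45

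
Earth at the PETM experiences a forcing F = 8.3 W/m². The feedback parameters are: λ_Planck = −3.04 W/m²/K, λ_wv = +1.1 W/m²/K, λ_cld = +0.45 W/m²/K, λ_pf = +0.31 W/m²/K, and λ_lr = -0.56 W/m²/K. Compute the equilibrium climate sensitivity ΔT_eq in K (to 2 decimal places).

4.77 K

Net feedback parameter λ = (−3.04) + (+1.1) + (+0.45) + (+0.31) + (-0.56) = -1.74 W/m²/K.
ΔT = −F/λ = −8.3/(-1.74) = 4.77 K.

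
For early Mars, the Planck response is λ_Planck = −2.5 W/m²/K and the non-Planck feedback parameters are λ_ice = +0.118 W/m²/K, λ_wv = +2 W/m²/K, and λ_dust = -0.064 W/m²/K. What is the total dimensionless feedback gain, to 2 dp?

0.82

Convert to gains: g_ice = 0.118/2.5 = 0.0472; g_wv = 2/2.5 = 0.8; g_dust = -0.064/2.5 = -0.0256.
Total gain g = 0.8216.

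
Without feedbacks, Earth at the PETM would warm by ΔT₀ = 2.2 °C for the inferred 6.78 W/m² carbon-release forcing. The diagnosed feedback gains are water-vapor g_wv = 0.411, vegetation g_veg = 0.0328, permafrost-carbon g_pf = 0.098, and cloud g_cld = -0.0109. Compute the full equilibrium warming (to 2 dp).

4.69 °C

Total gain g = 0.411 + 0.0328 + 0.098 − 0.0109 = 0.5309.
Amplification A = 1/(1 − 0.5309) = 2.132.
ΔT = 2.2 × 2.132 = 4.69 °C.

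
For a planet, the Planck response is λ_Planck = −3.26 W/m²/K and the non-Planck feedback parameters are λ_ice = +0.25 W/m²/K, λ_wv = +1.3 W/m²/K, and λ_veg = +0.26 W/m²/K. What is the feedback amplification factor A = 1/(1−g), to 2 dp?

Convert to gains: g_ice = 0.25/3.26 = 0.07669; g_wv = 1.3/3.26 = 0.3988; g_veg = 0.26/3.26 = 0.07975.
Total gain g = 0.55524.
A = 1/(1 − 0.55524) = 2.25.

2.25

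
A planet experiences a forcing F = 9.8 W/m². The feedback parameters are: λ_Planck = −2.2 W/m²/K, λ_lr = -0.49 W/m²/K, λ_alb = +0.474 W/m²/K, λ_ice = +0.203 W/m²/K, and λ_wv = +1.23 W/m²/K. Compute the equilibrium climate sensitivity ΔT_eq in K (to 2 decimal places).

Net feedback parameter λ = (−2.2) + (-0.49) + (+0.474) + (+0.203) + (+1.23) = -0.783 W/m²/K.
ΔT = −F/λ = −9.8/(-0.783) = 12.52 K.

12.52 K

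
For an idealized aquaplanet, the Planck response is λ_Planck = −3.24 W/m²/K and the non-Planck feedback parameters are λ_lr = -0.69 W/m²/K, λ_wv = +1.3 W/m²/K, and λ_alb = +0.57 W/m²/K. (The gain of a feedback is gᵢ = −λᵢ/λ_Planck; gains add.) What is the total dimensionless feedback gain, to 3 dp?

Convert to gains: g_lr = -0.69/3.24 = -0.213; g_wv = 1.3/3.24 = 0.4012; g_alb = 0.57/3.24 = 0.1759.
Total gain g = 0.3641.

0.364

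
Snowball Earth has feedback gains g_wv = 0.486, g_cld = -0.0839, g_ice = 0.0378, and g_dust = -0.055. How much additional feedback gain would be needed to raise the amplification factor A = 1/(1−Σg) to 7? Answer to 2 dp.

Current total gain = 0.3849.
Target gain for A = 7: g* = 1 − 1/7 = 0.8571.
Additional gain needed = 0.8571 − 0.3849 = 0.47.

0.47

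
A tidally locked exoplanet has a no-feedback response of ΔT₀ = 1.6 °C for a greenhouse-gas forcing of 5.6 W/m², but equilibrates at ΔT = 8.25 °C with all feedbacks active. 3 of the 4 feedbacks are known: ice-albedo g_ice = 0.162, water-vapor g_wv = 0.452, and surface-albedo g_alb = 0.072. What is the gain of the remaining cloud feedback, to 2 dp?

0.12

Amplification A = ΔT/ΔT₀ = 8.25/1.6 = 5.156.
Total gain g = 1 − 1/A = 1 − 1/5.156 = 0.8061.
Known gains sum to 0.162 + 0.452 + 0.072 = 0.686.
g_cld = 0.8061 − 0.686 = 0.12.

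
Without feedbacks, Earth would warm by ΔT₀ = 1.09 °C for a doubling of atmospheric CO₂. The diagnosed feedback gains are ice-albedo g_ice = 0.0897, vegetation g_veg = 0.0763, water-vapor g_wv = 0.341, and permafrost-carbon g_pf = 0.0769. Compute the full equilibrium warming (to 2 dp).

2.62 °C

Total gain g = 0.0897 + 0.0763 + 0.341 + 0.0769 = 0.5839.
Amplification A = 1/(1 − 0.5839) = 2.403.
ΔT = 1.09 × 2.403 = 2.62 °C.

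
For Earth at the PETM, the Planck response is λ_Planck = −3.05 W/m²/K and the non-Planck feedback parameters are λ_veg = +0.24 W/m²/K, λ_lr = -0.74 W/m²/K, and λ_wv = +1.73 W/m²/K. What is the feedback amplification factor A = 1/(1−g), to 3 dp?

Convert to gains: g_veg = 0.24/3.05 = 0.07869; g_lr = -0.74/3.05 = -0.2426; g_wv = 1.73/3.05 = 0.5672.
Total gain g = 0.40329.
A = 1/(1 − 0.40329) = 1.676.

1.676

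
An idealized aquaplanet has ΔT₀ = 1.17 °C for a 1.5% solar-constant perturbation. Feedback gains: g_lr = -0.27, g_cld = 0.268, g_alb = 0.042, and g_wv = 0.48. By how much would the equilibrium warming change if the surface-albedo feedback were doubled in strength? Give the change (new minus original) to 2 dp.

0.23 °C

Original: g = 0.52, ΔT = 1.17/(1−0.52) = 2.4375 °C.
With doubled surface-albedo: g' = 0.562, ΔT' = 1.17/(1−0.562) = 2.6712 °C.
Change = 2.6712 − 2.4375 = 0.23 °C.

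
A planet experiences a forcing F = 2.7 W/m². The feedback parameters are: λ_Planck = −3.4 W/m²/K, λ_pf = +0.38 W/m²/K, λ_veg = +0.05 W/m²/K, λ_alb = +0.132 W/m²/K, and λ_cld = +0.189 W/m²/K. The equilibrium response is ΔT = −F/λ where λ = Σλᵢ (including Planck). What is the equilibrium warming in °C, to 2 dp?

1.02 °C

Net feedback parameter λ = (−3.4) + (+0.38) + (+0.05) + (+0.132) + (+0.189) = -2.649 W/m²/K.
ΔT = −F/λ = −2.7/(-2.649) = 1.02 °C.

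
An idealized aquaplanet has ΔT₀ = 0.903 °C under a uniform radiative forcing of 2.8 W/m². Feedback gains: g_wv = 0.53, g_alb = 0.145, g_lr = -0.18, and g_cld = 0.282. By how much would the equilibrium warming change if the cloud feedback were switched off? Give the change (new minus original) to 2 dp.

-2.26 °C

Original: g = 0.777, ΔT = 0.903/(1−0.777) = 4.0493 °C.
Without cloud: g' = 0.495, ΔT' = 0.903/(1−0.495) = 1.7881 °C.
Change = 1.7881 − 4.0493 = -2.26 °C.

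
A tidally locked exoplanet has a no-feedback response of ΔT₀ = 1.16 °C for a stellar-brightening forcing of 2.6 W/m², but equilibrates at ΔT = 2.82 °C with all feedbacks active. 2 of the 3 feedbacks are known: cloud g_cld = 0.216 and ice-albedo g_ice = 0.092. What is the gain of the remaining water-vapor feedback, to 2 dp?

Amplification A = ΔT/ΔT₀ = 2.82/1.16 = 2.431.
Total gain g = 1 − 1/A = 1 − 1/2.431 = 0.5886.
Known gains sum to 0.216 + 0.092 = 0.308.
g_wv = 0.5886 − 0.308 = 0.28.

0.28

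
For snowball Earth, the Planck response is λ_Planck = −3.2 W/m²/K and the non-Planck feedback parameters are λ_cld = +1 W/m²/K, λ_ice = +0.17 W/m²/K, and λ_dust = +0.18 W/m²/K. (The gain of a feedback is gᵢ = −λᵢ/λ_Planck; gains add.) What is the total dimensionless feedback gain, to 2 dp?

Convert to gains: g_cld = 1/3.2 = 0.3125; g_ice = 0.17/3.2 = 0.05312; g_dust = 0.18/3.2 = 0.05625.
Total gain g = 0.42187.

0.42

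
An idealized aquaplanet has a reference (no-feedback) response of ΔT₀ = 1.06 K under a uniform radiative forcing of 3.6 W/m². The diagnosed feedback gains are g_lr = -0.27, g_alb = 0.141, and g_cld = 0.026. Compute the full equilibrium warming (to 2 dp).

Total gain g = -0.27 + 0.141 + 0.026 = -0.103.
Amplification A = 1/(1 + 0.103) = 0.9066.
ΔT = 1.06 × 0.9066 = 0.96 K.

0.96 K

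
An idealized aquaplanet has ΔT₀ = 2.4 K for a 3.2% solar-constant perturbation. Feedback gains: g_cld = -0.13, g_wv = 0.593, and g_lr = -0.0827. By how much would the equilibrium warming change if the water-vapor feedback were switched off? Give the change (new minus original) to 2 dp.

Original: g = 0.3803, ΔT = 2.4/(1−0.3803) = 3.8728 K.
Without water-vapor: g' = -0.2127, ΔT' = 2.4/(1+0.2127) = 1.9791 K.
Change = 1.9791 − 3.8728 = -1.89 K.

-1.89 K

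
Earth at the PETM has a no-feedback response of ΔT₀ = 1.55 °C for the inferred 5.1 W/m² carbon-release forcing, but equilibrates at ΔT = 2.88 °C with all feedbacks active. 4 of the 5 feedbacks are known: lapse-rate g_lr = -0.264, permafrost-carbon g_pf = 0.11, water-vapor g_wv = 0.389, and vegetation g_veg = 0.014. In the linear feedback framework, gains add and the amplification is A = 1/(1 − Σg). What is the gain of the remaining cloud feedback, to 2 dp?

0.21

Amplification A = ΔT/ΔT₀ = 2.88/1.55 = 1.858.
Total gain g = 1 − 1/A = 1 − 1/1.858 = 0.4618.
Known gains sum to -0.264 + 0.11 + 0.389 + 0.014 = 0.249.
g_cld = 0.4618 − 0.249 = 0.21.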